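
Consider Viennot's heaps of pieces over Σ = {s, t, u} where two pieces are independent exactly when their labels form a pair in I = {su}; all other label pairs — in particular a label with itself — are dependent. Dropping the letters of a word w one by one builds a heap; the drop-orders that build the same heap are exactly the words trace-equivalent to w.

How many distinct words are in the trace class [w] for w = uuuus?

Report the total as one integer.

5

0(u) covers ∅
1(u) covers 0:u
2(u) covers 1:u
3(u) covers 2:u
4(s) covers ∅
floor of heap: 0:u, 4:s
completions by unplaced set U, small U first (add the entries for U minus each lowest piece of U):
  |U|=1: {3}:1  {4}:1
  |U|=2: {2,3}:1  {3,4}:2
  |U|=3: {1,2,3}:1  {2,3,4}:3
  start at 0(u): 4
  start at 4(s): 1
sum over floor = 5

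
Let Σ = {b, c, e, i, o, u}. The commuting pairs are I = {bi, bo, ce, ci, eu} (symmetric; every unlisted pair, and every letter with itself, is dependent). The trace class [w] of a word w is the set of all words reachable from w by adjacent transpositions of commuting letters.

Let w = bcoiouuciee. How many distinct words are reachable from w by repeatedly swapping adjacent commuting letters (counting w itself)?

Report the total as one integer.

4

drop 0:b onto floor
drop 1:c onto {0:b}
drop 2:o onto {1:c}
drop 3:i onto {2:o}
drop 4:o onto {3:i}
drop 5:u onto {4:o}
drop 6:u onto {5:u}
drop 7:c onto {6:u}
drop 8:i onto {6:u}
drop 9:e onto {8:i}
drop 10:e onto {9:e}
ground layer = {0:b}
drop-orders for the pieces not yet dropped (sum over which currently-grounded one goes next):
  1 to go: {7} 1  {10} 1
  2 to go: {7,10} 2  {9,10} 1
  3 to go: {7,9,10} 3  {8,9,10} 1
  4 to go: {7,8,9,10} 4
  5 to go: {6,7,8,9,10} 4
  6 to go: {5,6,7,8,9,10} 4
  7 to go: {4,5,6,7,8,9,10} 4
  8 to go: {3,4,5,6,7,8,9,10} 4
  9 to go: {2,3,4,5,6,7,8,9,10} 4
  if 0:b drops first: 4 orders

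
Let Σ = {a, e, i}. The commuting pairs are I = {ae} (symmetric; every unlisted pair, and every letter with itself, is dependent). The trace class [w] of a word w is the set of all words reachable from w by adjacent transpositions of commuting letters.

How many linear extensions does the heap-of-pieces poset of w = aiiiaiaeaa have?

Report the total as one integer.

4

#0=a has no predecessor
#1=i depends on [0:a]
#2=i depends on [1:i]
#3=i depends on [2:i]
#4=a depends on [3:i]
#5=i depends on [4:a]
#6=a depends on [5:i]
#7=e depends on [5:i]
#8=a depends on [6:a]
#9=a depends on [8:a]
sources: [0:a]
N(rest) = Σ N(rest − s) over sources s of rest; N(one piece) = 1:
  size 1 → [7]=1  [9]=1
  size 2 → [7,9]=2  [8,9]=1
  size 3 → [6,8,9]=1  [7,8,9]=3
  size 4 → [6,7,8,9]=4
  size 5 → [5,6,7,8,9]=4
  size 6 → [4,5,6,7,8,9]=4
  size 7 → [3,4,5,6,7,8,9]=4
  size 8 → [2,3,4,5,6,7,8,9]=4
  first=0(a) contributes 4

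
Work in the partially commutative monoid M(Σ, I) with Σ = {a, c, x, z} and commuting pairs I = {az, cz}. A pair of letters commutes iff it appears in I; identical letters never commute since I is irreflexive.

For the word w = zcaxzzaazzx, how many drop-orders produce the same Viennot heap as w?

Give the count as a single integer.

drop 0:z onto floor
drop 1:c onto floor
drop 2:a onto {1:c}
drop 3:x onto {0:z, 2:a}
drop 4:z onto {3:x}
drop 5:z onto {4:z}
drop 6:a onto {3:x}
drop 7:a onto {6:a}
drop 8:z onto {5:z}
drop 9:z onto {8:z}
drop 10:x onto {7:a, 9:z}
ground layer = {0:z, 1:c}
drop-orders for the pieces not yet dropped (sum over which currently-grounded one goes next):
  1 to go: {10} 1
  2 to go: {7,10} 1  {9,10} 1
  3 to go: {6,7,10} 1  {7,9,10} 2  {8,9,10} 1
  4 to go: {5,8,9,10} 1  {6,7,9,10} 3  {7,8,9,10} 3
  5 to go: {4,5,8,9,10} 1  {5,7,8,9,10} 4  {6,7,8,9,10} 6
  6 to go: {4,5,7,8,9,10} 5  {5,6,7,8,9,10} 10
  7 to go: {4,5,6,7,8,9,10} 15
  8 to go: {3,4,5,6,7,8,9,10} 15
  9 to go: {0,3,4,5,6,7,8,9,10} 15  {2,3,4,5,6,7,8,9,10} 15
  if 0:z drops first: 15 orders
  if 1:c drops first: 30 orders
heap linearizations: 45

45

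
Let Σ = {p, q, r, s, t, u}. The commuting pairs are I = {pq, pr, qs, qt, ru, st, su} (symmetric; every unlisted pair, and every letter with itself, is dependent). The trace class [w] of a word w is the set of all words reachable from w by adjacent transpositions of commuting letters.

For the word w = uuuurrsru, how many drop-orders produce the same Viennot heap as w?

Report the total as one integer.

#0=u has no predecessor
#1=u depends on [0:u]
#2=u depends on [1:u]
#3=u depends on [2:u]
#4=r has no predecessor
#5=r depends on [4:r]
#6=s depends on [5:r]
#7=r depends on [6:s]
#8=u depends on [3:u]
sources: [0:u, 4:r]
N(rest) = Σ N(rest − s) over sources s of rest; N(one piece) = 1:
  size 1 → [7]=1  [8]=1
  size 2 → [3,8]=1  [6,7]=1  [7,8]=2
  size 3 → [2,3,8]=1  [3,7,8]=3  [5,6,7]=1  [6,7,8]=3
  size 4 → [1,2,3,8]=1  [2,3,7,8]=4  [3,6,7,8]=6  [4,5,6,7]=1  [5,6,7,8]=4
  size 5 → [0,1,2,3,8]=1  [1,2,3,7,8]=5  [2,3,6,7,8]=10  [3,5,6,7,8]=10  [4,5,6,7,8]=5
  size 6 → [0,1,2,3,7,8]=6  [1,2,3,6,7,8]=15  [2,3,5,6,7,8]=20  [3,4,5,6,7,8]=15
  size 7 → [0,1,2,3,6,7,8]=21  [1,2,3,5,6,7,8]=35  [2,3,4,5,6,7,8]=35
  first=0(u) contributes 70
  first=4(r) contributes 56
|[w]| = 126

126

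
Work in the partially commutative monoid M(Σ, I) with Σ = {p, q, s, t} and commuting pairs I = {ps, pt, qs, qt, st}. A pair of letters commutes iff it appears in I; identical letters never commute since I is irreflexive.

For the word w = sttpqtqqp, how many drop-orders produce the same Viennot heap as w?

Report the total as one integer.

504

#0=s has no predecessor
#1=t has no predecessor
#2=t depends on [1:t]
#3=p has no predecessor
#4=q depends on [3:p]
#5=t depends on [2:t]
#6=q depends on [4:q]
#7=q depends on [6:q]
#8=p depends on [7:q]
sources: [0:s, 1:t, 3:p]
N(rest) = Σ N(rest − s) over sources s of rest; N(one piece) = 1:
  size 1 → [0]=1  [5]=1  [8]=1
  size 2 → [0,5]=2  [0,8]=2  [2,5]=1  [5,8]=2  [7,8]=1
  size 3 → [0,2,5]=3  [0,5,8]=6  [0,7,8]=3  [1,2,5]=1  [2,5,8]=3  [5,7,8]=3  [6,7,8]=1
  size 4 → [0,1,2,5]=4  [0,2,5,8]=12  [0,5,7,8]=12  [0,6,7,8]=4  [1,2,5,8]=4  [2,5,7,8]=6  [4,6,7,8]=1  [5,6,7,8]=4
  size 5 → [0,1,2,5,8]=20  [0,2,5,7,8]=30  [0,4,6,7,8]=5  [0,5,6,7,8]=20  [1,2,5,7,8]=10  [2,5,6,7,8]=10  [3,4,6,7,8]=1  [4,5,6,7,8]=5
  size 6 → [0,1,2,5,7,8]=60  [0,2,5,6,7,8]=60  [0,3,4,6,7,8]=6  [0,4,5,6,7,8]=30  [1,2,5,6,7,8]=20  [2,4,5,6,7,8]=15  [3,4,5,6,7,8]=6
  size 7 → [0,1,2,5,6,7,8]=140  [0,2,4,5,6,7,8]=105  [0,3,4,5,6,7,8]=42  [1,2,4,5,6,7,8]=35  [2,3,4,5,6,7,8]=21
  first=0(s) contributes 56
  first=1(t) contributes 168
  first=3(p) contributes 280
|[w]| = 504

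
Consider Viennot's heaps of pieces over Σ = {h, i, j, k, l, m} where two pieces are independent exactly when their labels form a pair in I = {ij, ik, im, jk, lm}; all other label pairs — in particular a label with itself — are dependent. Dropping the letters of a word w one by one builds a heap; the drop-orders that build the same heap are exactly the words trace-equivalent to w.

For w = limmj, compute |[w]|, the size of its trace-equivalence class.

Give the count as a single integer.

9

drop 0:l onto floor
drop 1:i onto {0:l}
drop 2:m onto floor
drop 3:m onto {2:m}
drop 4:j onto {0:l, 3:m}
ground layer = {0:l, 2:m}
drop-orders for the pieces not yet dropped (sum over which currently-grounded one goes next):
  1 to go: {1} 1  {4} 1
  2 to go: {1,4} 2  {3,4} 1
  3 to go: {0,1,4} 2  {1,3,4} 3  {2,3,4} 1
  if 0:l drops first: 4 orders
  if 2:m drops first: 5 orders
heap linearizations: 9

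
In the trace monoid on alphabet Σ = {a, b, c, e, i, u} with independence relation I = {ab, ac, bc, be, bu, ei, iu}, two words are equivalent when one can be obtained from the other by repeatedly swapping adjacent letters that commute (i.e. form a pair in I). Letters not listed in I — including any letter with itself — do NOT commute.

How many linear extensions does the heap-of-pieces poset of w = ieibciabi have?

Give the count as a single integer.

14

drop 0:i onto floor
drop 1:e onto floor
drop 2:i onto {0:i}
drop 3:b onto {2:i}
drop 4:c onto {1:e, 2:i}
drop 5:i onto {3:b, 4:c}
drop 6:a onto {5:i}
drop 7:b onto {5:i}
drop 8:i onto {6:a, 7:b}
ground layer = {0:i, 1:e}
drop-orders for the pieces not yet dropped (sum over which currently-grounded one goes next):
  1 to go: {8} 1
  2 to go: {6,8} 1  {7,8} 1
  3 to go: {6,7,8} 2
  4 to go: {5,6,7,8} 2
  5 to go: {3,5,6,7,8} 2  {4,5,6,7,8} 2
  6 to go: {1,4,5,6,7,8} 2  {3,4,5,6,7,8} 4
  7 to go: {1,3,4,5,6,7,8} 6  {2,3,4,5,6,7,8} 4
  if 0:i drops first: 10 orders
  if 1:e drops first: 4 orders
heap linearizations: 14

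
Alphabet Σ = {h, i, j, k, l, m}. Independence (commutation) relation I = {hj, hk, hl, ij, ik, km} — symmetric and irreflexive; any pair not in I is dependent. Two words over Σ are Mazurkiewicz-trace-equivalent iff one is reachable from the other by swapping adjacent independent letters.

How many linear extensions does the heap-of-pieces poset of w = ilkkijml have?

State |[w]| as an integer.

4

#0=i has no predecessor
#1=l depends on [0:i]
#2=k depends on [1:l]
#3=k depends on [2:k]
#4=i depends on [1:l]
#5=j depends on [3:k]
#6=m depends on [4:i, 5:j]
#7=l depends on [6:m]
sources: [0:i]
N(rest) = Σ N(rest − s) over sources s of rest; N(one piece) = 1:
  size 1 → [7]=1
  size 2 → [6,7]=1
  size 3 → [4,6,7]=1  [5,6,7]=1
  size 4 → [3,5,6,7]=1  [4,5,6,7]=2
  size 5 → [2,3,5,6,7]=1  [3,4,5,6,7]=3
  size 6 → [2,3,4,5,6,7]=4
  first=0(i) contributes 4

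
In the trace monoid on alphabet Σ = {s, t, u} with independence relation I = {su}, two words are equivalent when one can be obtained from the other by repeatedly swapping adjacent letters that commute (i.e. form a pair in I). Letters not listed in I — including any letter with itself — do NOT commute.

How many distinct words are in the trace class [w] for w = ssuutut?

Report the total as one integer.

#0=s has no predecessor
#1=s depends on [0:s]
#2=u has no predecessor
#3=u depends on [2:u]
#4=t depends on [1:s, 3:u]
#5=u depends on [4:t]
#6=t depends on [5:u]
sources: [0:s, 2:u]
N(rest) = Σ N(rest − s) over sources s of rest; N(one piece) = 1:
  size 1 → [6]=1
  size 2 → [5,6]=1
  size 3 → [4,5,6]=1
  size 4 → [1,4,5,6]=1  [3,4,5,6]=1
  size 5 → [0,1,4,5,6]=1  [1,3,4,5,6]=2  [2,3,4,5,6]=1
  first=0(s) contributes 3
  first=2(u) contributes 3
|[w]| = 6

6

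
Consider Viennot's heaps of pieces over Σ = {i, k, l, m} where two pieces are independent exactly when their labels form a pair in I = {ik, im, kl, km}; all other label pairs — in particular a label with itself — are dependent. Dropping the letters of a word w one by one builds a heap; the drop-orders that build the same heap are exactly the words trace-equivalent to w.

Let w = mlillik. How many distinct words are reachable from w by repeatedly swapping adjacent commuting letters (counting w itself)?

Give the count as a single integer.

piece 0:m — minimal
piece 1:l rests on {0:m}
piece 2:i rests on {1:l}
piece 3:l rests on {2:i}
piece 4:l rests on {3:l}
piece 5:i rests on {4:l}
piece 6:k — minimal
minimal pieces: {0:m, 6:k}
ways to finish when only these pieces remain (= sum over removing one remaining piece with nothing left below it):
  1 left: {5}→1  {6}→1
  2 left: {4,5}→1  {5,6}→2
  3 left: {3,4,5}→1  {4,5,6}→3
  4 left: {2,3,4,5}→1  {3,4,5,6}→4
  5 left: {1,2,3,4,5}→1  {2,3,4,5,6}→5
  placing 0:m first → 6 extensions
  placing 6:k first → 1 extensions
total linear extensions = 7

7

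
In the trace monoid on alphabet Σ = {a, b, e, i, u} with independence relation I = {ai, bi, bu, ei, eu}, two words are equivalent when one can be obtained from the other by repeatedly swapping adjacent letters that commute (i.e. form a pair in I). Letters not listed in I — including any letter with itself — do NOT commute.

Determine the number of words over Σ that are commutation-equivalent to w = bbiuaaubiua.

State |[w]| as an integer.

0(b) covers ∅
1(b) covers 0:b
2(i) covers ∅
3(u) covers 2:i
4(a) covers 1:b, 3:u
5(a) covers 4:a
6(u) covers 5:a
7(b) covers 5:a
8(i) covers 6:u
9(u) covers 8:i
10(a) covers 7:b, 9:u
floor of heap: 0:b, 2:i
completions by unplaced set U, small U first (add the entries for U minus each lowest piece of U):
  |U|=1: {10}:1
  |U|=2: {7,10}:1  {9,10}:1
  |U|=3: {7,9,10}:2  {8,9,10}:1
  |U|=4: {6,8,9,10}:1  {7,8,9,10}:3
  |U|=5: {6,7,8,9,10}:4
  |U|=6: {5,6,7,8,9,10}:4
  |U|=7: {4,5,6,7,8,9,10}:4
  |U|=8: {1,4,5,6,7,8,9,10}:4  {3,4,5,6,7,8,9,10}:4
  |U|=9: {0,1,4,5,6,7,8,9,10}:4  {1,3,4,5,6,7,8,9,10}:8  {2,3,4,5,6,7,8,9,10}:4
  start at 0(b): 12
  start at 2(i): 12
sum over floor = 24

24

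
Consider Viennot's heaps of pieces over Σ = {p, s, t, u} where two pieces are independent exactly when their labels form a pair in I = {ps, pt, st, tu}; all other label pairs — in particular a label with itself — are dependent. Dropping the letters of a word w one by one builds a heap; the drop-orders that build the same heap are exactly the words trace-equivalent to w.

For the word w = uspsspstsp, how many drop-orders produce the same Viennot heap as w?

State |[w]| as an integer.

560

0(u) covers ∅
1(s) covers 0:u
2(p) covers 0:u
3(s) covers 1:s
4(s) covers 3:s
5(p) covers 2:p
6(s) covers 4:s
7(t) covers ∅
8(s) covers 6:s
9(p) covers 5:p
floor of heap: 0:u, 7:t
completions by unplaced set U, small U first (add the entries for U minus each lowest piece of U):
  |U|=1: {7}:1  {8}:1  {9}:1
  |U|=2: {5,9}:1  {6,8}:1  {7,8}:2  {7,9}:2  {8,9}:2
  |U|=3: {2,5,9}:1  {4,6,8}:1  {5,7,9}:3  {5,8,9}:3  {6,7,8}:3  {6,8,9}:3  {7,8,9}:6
  |U|=4: {2,5,7,9}:4  {2,5,8,9}:4  {3,4,6,8}:1  {4,6,7,8}:4  {4,6,8,9}:4  {5,6,8,9}:6  {5,7,8,9}:12  {6,7,8,9}:12
  |U|=5: {1,3,4,6,8}:1  {2,5,6,8,9}:10  {2,5,7,8,9}:20  {3,4,6,7,8}:5  {3,4,6,8,9}:5  {4,5,6,8,9}:10  {4,6,7,8,9}:20  {5,6,7,8,9}:30
  |U|=6: {1,3,4,6,7,8}:6  {1,3,4,6,8,9}:6  {2,4,5,6,8,9}:20  {2,5,6,7,8,9}:60  {3,4,5,6,8,9}:15  {3,4,6,7,8,9}:30  {4,5,6,7,8,9}:60
  |U|=7: {1,3,4,5,6,8,9}:21  {1,3,4,6,7,8,9}:42  {2,3,4,5,6,8,9}:35  {2,4,5,6,7,8,9}:140  {3,4,5,6,7,8,9}:105
  |U|=8: {1,2,3,4,5,6,8,9}:56  {1,3,4,5,6,7,8,9}:168  {2,3,4,5,6,7,8,9}:280
  start at 0(u): 504
  start at 7(t): 56
sum over floor = 560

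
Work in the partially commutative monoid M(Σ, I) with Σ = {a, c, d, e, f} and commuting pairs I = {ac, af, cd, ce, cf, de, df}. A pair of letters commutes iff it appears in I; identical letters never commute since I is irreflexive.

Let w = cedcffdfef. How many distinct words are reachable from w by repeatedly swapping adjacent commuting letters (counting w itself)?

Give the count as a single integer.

drop 0:c onto floor
drop 1:e onto floor
drop 2:d onto floor
drop 3:c onto {0:c}
drop 4:f onto {1:e}
drop 5:f onto {4:f}
drop 6:d onto {2:d}
drop 7:f onto {5:f}
drop 8:e onto {7:f}
drop 9:f onto {8:e}
ground layer = {0:c, 1:e, 2:d}
drop-orders for the pieces not yet dropped (sum over which currently-grounded one goes next):
  1 to go: {3} 1  {6} 1  {9} 1
  2 to go: {0,3} 1  {2,6} 1  {3,6} 2  {3,9} 2  {6,9} 2  {8,9} 1
  3 to go: {0,3,6} 3  {0,3,9} 3  {2,3,6} 3  {2,6,9} 3  {3,6,9} 6  {3,8,9} 3  {6,8,9} 3  {7,8,9} 1
  4 to go: {0,2,3,6} 6  {0,3,6,9} 12  {0,3,8,9} 6  {2,3,6,9} 12  {2,6,8,9} 6  {3,6,8,9} 12  {3,7,8,9} 4  {5,7,8,9} 1  {6,7,8,9} 4
  5 to go: {0,2,3,6,9} 30  {0,3,6,8,9} 30  {0,3,7,8,9} 10  {2,3,6,8,9} 30  {2,6,7,8,9} 10  {3,5,7,8,9} 5  {3,6,7,8,9} 20  {4,5,7,8,9} 1  {5,6,7,8,9} 5
  6 to go: {0,2,3,6,8,9} 90  {0,3,5,7,8,9} 15  {0,3,6,7,8,9} 60  {1,4,5,7,8,9} 1  {2,3,6,7,8,9} 60  {2,5,6,7,8,9} 15  {3,4,5,7,8,9} 6  {3,5,6,7,8,9} 30  {4,5,6,7,8,9} 6
  7 to go: {0,2,3,6,7,8,9} 210  {0,3,4,5,7,8,9} 21  {0,3,5,6,7,8,9} 105  {1,3,4,5,7,8,9} 7  {1,4,5,6,7,8,9} 7  {2,3,5,6,7,8,9} 105  {2,4,5,6,7,8,9} 21  {3,4,5,6,7,8,9} 42
  8 to go: {0,1,3,4,5,7,8,9} 28  {0,2,3,5,6,7,8,9} 420  {0,3,4,5,6,7,8,9} 168  {1,2,4,5,6,7,8,9} 28  {1,3,4,5,6,7,8,9} 56  {2,3,4,5,6,7,8,9} 168
  if 0:c drops first: 252 orders
  if 1:e drops first: 756 orders
  if 2:d drops first: 252 orders
heap linearizations: 1260

1260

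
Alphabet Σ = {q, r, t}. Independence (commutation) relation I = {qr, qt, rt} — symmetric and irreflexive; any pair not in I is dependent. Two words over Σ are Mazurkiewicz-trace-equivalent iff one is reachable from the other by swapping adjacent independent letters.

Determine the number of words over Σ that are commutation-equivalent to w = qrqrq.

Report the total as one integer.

piece 0:q — minimal
piece 1:r — minimal
piece 2:q rests on {0:q}
piece 3:r rests on {1:r}
piece 4:q rests on {2:q}
minimal pieces: {0:q, 1:r}
ways to finish when only these pieces remain (= sum over removing one remaining piece with nothing left below it):
  1 left: {3}→1  {4}→1
  2 left: {1,3}→1  {2,4}→1  {3,4}→2
  3 left: {0,2,4}→1  {1,3,4}→3  {2,3,4}→3
  placing 0:q first → 6 extensions
  placing 1:r first → 4 extensions
total linear extensions = 10

10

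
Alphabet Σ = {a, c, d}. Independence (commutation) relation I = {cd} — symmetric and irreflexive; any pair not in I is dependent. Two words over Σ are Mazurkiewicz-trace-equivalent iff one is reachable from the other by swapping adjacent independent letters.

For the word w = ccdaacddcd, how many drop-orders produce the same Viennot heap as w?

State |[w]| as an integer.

30

piece 0:c — minimal
piece 1:c rests on {0:c}
piece 2:d — minimal
piece 3:a rests on {1:c, 2:d}
piece 4:a rests on {3:a}
piece 5:c rests on {4:a}
piece 6:d rests on {4:a}
piece 7:d rests on {6:d}
piece 8:c rests on {5:c}
piece 9:d rests on {7:d}
minimal pieces: {0:c, 2:d}
ways to finish when only these pieces remain (= sum over removing one remaining piece with nothing left below it):
  1 left: {8}→1  {9}→1
  2 left: {5,8}→1  {7,9}→1  {8,9}→2
  3 left: {5,8,9}→3  {6,7,9}→1  {7,8,9}→3
  4 left: {5,7,8,9}→6  {6,7,8,9}→4
  5 left: {5,6,7,8,9}→10
  6 left: {4,5,6,7,8,9}→10
  7 left: {3,4,5,6,7,8,9}→10
  8 left: {1,3,4,5,6,7,8,9}→10  {2,3,4,5,6,7,8,9}→10
  placing 0:c first → 20 extensions
  placing 2:d first → 10 extensions
total linear extensions = 30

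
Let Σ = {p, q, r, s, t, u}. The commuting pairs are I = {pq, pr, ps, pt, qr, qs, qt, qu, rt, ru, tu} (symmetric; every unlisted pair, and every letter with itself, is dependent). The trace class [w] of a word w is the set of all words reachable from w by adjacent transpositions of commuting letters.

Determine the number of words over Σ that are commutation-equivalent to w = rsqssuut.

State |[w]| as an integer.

#0=r has no predecessor
#1=s depends on [0:r]
#2=q has no predecessor
#3=s depends on [1:s]
#4=s depends on [3:s]
#5=u depends on [4:s]
#6=u depends on [5:u]
#7=t depends on [4:s]
sources: [0:r, 2:q]
N(rest) = Σ N(rest − s) over sources s of rest; N(one piece) = 1:
  size 1 → [2]=1  [6]=1  [7]=1
  size 2 → [2,6]=2  [2,7]=2  [5,6]=1  [6,7]=2
  size 3 → [2,5,6]=3  [2,6,7]=6  [5,6,7]=3
  size 4 → [2,5,6,7]=12  [4,5,6,7]=3
  size 5 → [2,4,5,6,7]=15  [3,4,5,6,7]=3
  size 6 → [1,3,4,5,6,7]=3  [2,3,4,5,6,7]=18
  first=0(r) contributes 21
  first=2(q) contributes 3
|[w]| = 24

24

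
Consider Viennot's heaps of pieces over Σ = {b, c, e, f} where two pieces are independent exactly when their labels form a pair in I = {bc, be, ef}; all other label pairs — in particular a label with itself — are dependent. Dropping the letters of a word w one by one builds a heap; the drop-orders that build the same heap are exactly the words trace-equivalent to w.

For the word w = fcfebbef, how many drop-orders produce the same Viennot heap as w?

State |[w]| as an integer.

15

0(f) covers ∅
1(c) covers 0:f
2(f) covers 1:c
3(e) covers 1:c
4(b) covers 2:f
5(b) covers 4:b
6(e) covers 3:e
7(f) covers 5:b
floor of heap: 0:f
completions by unplaced set U, small U first (add the entries for U minus each lowest piece of U):
  |U|=1: {6}:1  {7}:1
  |U|=2: {3,6}:1  {5,7}:1  {6,7}:2
  |U|=3: {3,6,7}:3  {4,5,7}:1  {5,6,7}:3
  |U|=4: {2,4,5,7}:1  {3,5,6,7}:6  {4,5,6,7}:4
  |U|=5: {2,4,5,6,7}:5  {3,4,5,6,7}:10
  |U|=6: {2,3,4,5,6,7}:15
  start at 0(f): 15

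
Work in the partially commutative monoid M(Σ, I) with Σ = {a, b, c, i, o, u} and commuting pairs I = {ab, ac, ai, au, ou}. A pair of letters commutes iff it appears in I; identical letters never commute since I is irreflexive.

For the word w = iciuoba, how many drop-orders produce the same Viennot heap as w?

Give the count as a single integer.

5

0(i) covers ∅
1(c) covers 0:i
2(i) covers 1:c
3(u) covers 2:i
4(o) covers 2:i
5(b) covers 3:u, 4:o
6(a) covers 4:o
floor of heap: 0:i
completions by unplaced set U, small U first (add the entries for U minus each lowest piece of U):
  |U|=1: {5}:1  {6}:1
  |U|=2: {3,5}:1  {5,6}:2
  |U|=3: {3,5,6}:3  {4,5,6}:2
  |U|=4: {3,4,5,6}:5
  |U|=5: {2,3,4,5,6}:5
  start at 0(i): 5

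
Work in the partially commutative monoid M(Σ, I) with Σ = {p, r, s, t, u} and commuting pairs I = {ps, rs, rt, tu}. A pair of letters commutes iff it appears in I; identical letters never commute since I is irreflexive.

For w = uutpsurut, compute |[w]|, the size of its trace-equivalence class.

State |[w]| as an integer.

24

piece 0:u — minimal
piece 1:u rests on {0:u}
piece 2:t — minimal
piece 3:p rests on {1:u, 2:t}
piece 4:s rests on {1:u, 2:t}
piece 5:u rests on {3:p, 4:s}
piece 6:r rests on {5:u}
piece 7:u rests on {6:r}
piece 8:t rests on {3:p, 4:s}
minimal pieces: {0:u, 2:t}
ways to finish when only these pieces remain (= sum over removing one remaining piece with nothing left below it):
  1 left: {7}→1  {8}→1
  2 left: {6,7}→1  {7,8}→2
  3 left: {5,6,7}→1  {6,7,8}→3
  4 left: {5,6,7,8}→4
  5 left: {3,5,6,7,8}→4  {4,5,6,7,8}→4
  6 left: {3,4,5,6,7,8}→8
  7 left: {1,3,4,5,6,7,8}→8  {2,3,4,5,6,7,8}→8
  placing 0:u first → 16 extensions
  placing 2:t first → 8 extensions
total linear extensions = 24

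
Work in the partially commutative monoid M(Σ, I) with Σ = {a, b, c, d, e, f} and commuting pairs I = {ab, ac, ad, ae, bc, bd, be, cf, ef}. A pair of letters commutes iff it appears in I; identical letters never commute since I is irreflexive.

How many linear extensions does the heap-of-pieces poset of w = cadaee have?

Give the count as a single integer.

drop 0:c onto floor
drop 1:a onto floor
drop 2:d onto {0:c}
drop 3:a onto {1:a}
drop 4:e onto {2:d}
drop 5:e onto {4:e}
ground layer = {0:c, 1:a}
drop-orders for the pieces not yet dropped (sum over which currently-grounded one goes next):
  1 to go: {3} 1  {5} 1
  2 to go: {1,3} 1  {3,5} 2  {4,5} 1
  3 to go: {1,3,5} 3  {2,4,5} 1  {3,4,5} 3
  4 to go: {0,2,4,5} 1  {1,3,4,5} 6  {2,3,4,5} 4
  if 0:c drops first: 10 orders
  if 1:a drops first: 5 orders
heap linearizations: 15

15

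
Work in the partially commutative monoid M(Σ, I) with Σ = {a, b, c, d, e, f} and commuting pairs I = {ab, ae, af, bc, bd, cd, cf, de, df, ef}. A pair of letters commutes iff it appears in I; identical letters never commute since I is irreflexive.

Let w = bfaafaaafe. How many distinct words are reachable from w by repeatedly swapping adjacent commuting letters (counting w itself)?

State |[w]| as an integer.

1008

piece 0:b — minimal
piece 1:f rests on {0:b}
piece 2:a — minimal
piece 3:a rests on {2:a}
piece 4:f rests on {1:f}
piece 5:a rests on {3:a}
piece 6:a rests on {5:a}
piece 7:a rests on {6:a}
piece 8:f rests on {4:f}
piece 9:e rests on {0:b}
minimal pieces: {0:b, 2:a}
ways to finish when only these pieces remain (= sum over removing one remaining piece with nothing left below it):
  1 left: {7}→1  {8}→1  {9}→1
  2 left: {4,8}→1  {6,7}→1  {7,8}→2  {7,9}→2  {8,9}→2
  3 left: {1,4,8}→1  {4,7,8}→3  {4,8,9}→3  {5,6,7}→1  {6,7,8}→3  {6,7,9}→3  {7,8,9}→6
  4 left: {1,4,7,8}→4  {1,4,8,9}→4  {3,5,6,7}→1  {4,6,7,8}→6  {4,7,8,9}→12  {5,6,7,8}→4  {5,6,7,9}→4  {6,7,8,9}→12
  5 left: {0,1,4,8,9}→4  {1,4,6,7,8}→10  {1,4,7,8,9}→20  {2,3,5,6,7}→1  {3,5,6,7,8}→5  {3,5,6,7,9}→5  {4,5,6,7,8}→10  {4,6,7,8,9}→30  {5,6,7,8,9}→20
  6 left: {0,1,4,7,8,9}→24  {1,4,5,6,7,8}→20  {1,4,6,7,8,9}→60  {2,3,5,6,7,8}→6  {2,3,5,6,7,9}→6  {3,4,5,6,7,8}→15  {3,5,6,7,8,9}→30  {4,5,6,7,8,9}→60
  7 left: {0,1,4,6,7,8,9}→84  {1,3,4,5,6,7,8}→35  {1,4,5,6,7,8,9}→140  {2,3,4,5,6,7,8}→21  {2,3,5,6,7,8,9}→42  {3,4,5,6,7,8,9}→105
  8 left: {0,1,4,5,6,7,8,9}→224  {1,2,3,4,5,6,7,8}→56  {1,3,4,5,6,7,8,9}→280  {2,3,4,5,6,7,8,9}→168
  placing 0:b first → 504 extensions
  placing 2:a first → 504 extensions
total linear extensions = 1008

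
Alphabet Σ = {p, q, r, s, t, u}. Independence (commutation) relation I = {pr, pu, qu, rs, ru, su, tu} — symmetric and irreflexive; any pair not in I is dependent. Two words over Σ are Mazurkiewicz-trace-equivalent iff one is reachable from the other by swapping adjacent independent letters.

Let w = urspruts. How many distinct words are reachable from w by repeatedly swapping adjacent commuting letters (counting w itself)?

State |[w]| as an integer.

168

drop 0:u onto floor
drop 1:r onto floor
drop 2:s onto floor
drop 3:p onto {2:s}
drop 4:r onto {1:r}
drop 5:u onto {0:u}
drop 6:t onto {3:p, 4:r}
drop 7:s onto {6:t}
ground layer = {0:u, 1:r, 2:s}
drop-orders for the pieces not yet dropped (sum over which currently-grounded one goes next):
  1 to go: {5} 1  {7} 1
  2 to go: {0,5} 1  {5,7} 2  {6,7} 1
  3 to go: {0,5,7} 3  {3,6,7} 1  {4,6,7} 1  {5,6,7} 3
  4 to go: {0,5,6,7} 6  {1,4,6,7} 1  {2,3,6,7} 1  {3,4,6,7} 2  {3,5,6,7} 4  {4,5,6,7} 4
  5 to go: {0,3,5,6,7} 10  {0,4,5,6,7} 10  {1,3,4,6,7} 3  {1,4,5,6,7} 5  {2,3,4,6,7} 3  {2,3,5,6,7} 5  {3,4,5,6,7} 10
  6 to go: {0,1,4,5,6,7} 15  {0,2,3,5,6,7} 15  {0,3,4,5,6,7} 30  {1,2,3,4,6,7} 6  {1,3,4,5,6,7} 18  {2,3,4,5,6,7} 18
  if 0:u drops first: 42 orders
  if 1:r drops first: 63 orders
  if 2:s drops first: 63 orders
heap linearizations: 168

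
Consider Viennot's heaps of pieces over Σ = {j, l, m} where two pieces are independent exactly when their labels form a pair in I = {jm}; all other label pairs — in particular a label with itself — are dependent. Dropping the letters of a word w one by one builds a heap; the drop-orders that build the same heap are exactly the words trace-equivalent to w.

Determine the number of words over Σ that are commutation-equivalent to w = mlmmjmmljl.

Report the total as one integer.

#0=m has no predecessor
#1=l depends on [0:m]
#2=m depends on [1:l]
#3=m depends on [2:m]
#4=j depends on [1:l]
#5=m depends on [3:m]
#6=m depends on [5:m]
#7=l depends on [4:j, 6:m]
#8=j depends on [7:l]
#9=l depends on [8:j]
sources: [0:m]
N(rest) = Σ N(rest − s) over sources s of rest; N(one piece) = 1:
  size 1 → [9]=1
  size 2 → [8,9]=1
  size 3 → [7,8,9]=1
  size 4 → [4,7,8,9]=1  [6,7,8,9]=1
  size 5 → [4,6,7,8,9]=2  [5,6,7,8,9]=1
  size 6 → [3,5,6,7,8,9]=1  [4,5,6,7,8,9]=3
  size 7 → [2,3,5,6,7,8,9]=1  [3,4,5,6,7,8,9]=4
  size 8 → [2,3,4,5,6,7,8,9]=5
  first=0(m) contributes 5

5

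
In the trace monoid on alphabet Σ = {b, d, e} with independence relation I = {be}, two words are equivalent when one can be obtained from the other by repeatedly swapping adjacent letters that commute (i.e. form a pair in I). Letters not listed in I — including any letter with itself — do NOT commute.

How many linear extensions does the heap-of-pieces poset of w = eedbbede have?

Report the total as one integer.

3

0(e) covers ∅
1(e) covers 0:e
2(d) covers 1:e
3(b) covers 2:d
4(b) covers 3:b
5(e) covers 2:d
6(d) covers 4:b, 5:e
7(e) covers 6:d
floor of heap: 0:e
completions by unplaced set U, small U first (add the entries for U minus each lowest piece of U):
  |U|=1: {7}:1
  |U|=2: {6,7}:1
  |U|=3: {4,6,7}:1  {5,6,7}:1
  |U|=4: {3,4,6,7}:1  {4,5,6,7}:2
  |U|=5: {3,4,5,6,7}:3
  |U|=6: {2,3,4,5,6,7}:3
  start at 0(e): 3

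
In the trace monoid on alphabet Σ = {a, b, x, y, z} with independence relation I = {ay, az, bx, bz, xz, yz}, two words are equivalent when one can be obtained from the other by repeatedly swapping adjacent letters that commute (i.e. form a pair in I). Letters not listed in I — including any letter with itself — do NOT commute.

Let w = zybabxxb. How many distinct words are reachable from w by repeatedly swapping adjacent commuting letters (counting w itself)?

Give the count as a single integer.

48

0(z) covers ∅
1(y) covers ∅
2(b) covers 1:y
3(a) covers 2:b
4(b) covers 3:a
5(x) covers 3:a
6(x) covers 5:x
7(b) covers 4:b
floor of heap: 0:z, 1:y
completions by unplaced set U, small U first (add the entries for U minus each lowest piece of U):
  |U|=1: {0}:1  {6}:1  {7}:1
  |U|=2: {0,6}:2  {0,7}:2  {4,7}:1  {5,6}:1  {6,7}:2
  |U|=3: {0,4,7}:3  {0,5,6}:3  {0,6,7}:6  {4,6,7}:3  {5,6,7}:3
  |U|=4: {0,4,6,7}:12  {0,5,6,7}:12  {4,5,6,7}:6
  |U|=5: {0,4,5,6,7}:30  {3,4,5,6,7}:6
  |U|=6: {0,3,4,5,6,7}:36  {2,3,4,5,6,7}:6
  start at 0(z): 6
  start at 1(y): 42
sum over floor = 48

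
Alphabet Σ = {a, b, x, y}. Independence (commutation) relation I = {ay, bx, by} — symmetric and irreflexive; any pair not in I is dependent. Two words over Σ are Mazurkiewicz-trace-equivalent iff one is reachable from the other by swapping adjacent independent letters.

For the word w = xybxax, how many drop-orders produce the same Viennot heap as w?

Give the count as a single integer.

#0=x has no predecessor
#1=y depends on [0:x]
#2=b has no predecessor
#3=x depends on [1:y]
#4=a depends on [2:b, 3:x]
#5=x depends on [4:a]
sources: [0:x, 2:b]
N(rest) = Σ N(rest − s) over sources s of rest; N(one piece) = 1:
  size 1 → [5]=1
  size 2 → [4,5]=1
  size 3 → [2,4,5]=1  [3,4,5]=1
  size 4 → [1,3,4,5]=1  [2,3,4,5]=2
  first=0(x) contributes 3
  first=2(b) contributes 1
|[w]| = 4

4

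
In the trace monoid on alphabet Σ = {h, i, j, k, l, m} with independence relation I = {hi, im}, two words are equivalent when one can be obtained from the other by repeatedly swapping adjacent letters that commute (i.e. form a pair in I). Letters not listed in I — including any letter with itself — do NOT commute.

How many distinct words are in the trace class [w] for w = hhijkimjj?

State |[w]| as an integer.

6

0(h) covers ∅
1(h) covers 0:h
2(i) covers ∅
3(j) covers 1:h, 2:i
4(k) covers 3:j
5(i) covers 4:k
6(m) covers 4:k
7(j) covers 5:i, 6:m
8(j) covers 7:j
floor of heap: 0:h, 2:i
completions by unplaced set U, small U first (add the entries for U minus each lowest piece of U):
  |U|=1: {8}:1
  |U|=2: {7,8}:1
  |U|=3: {5,7,8}:1  {6,7,8}:1
  |U|=4: {5,6,7,8}:2
  |U|=5: {4,5,6,7,8}:2
  |U|=6: {3,4,5,6,7,8}:2
  |U|=7: {1,3,4,5,6,7,8}:2  {2,3,4,5,6,7,8}:2
  start at 0(h): 4
  start at 2(i): 2
sum over floor = 6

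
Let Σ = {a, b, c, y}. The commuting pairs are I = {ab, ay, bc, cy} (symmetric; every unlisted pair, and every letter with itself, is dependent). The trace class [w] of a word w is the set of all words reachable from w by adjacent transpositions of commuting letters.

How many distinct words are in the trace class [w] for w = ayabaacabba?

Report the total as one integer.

#0=a has no predecessor
#1=y has no predecessor
#2=a depends on [0:a]
#3=b depends on [1:y]
#4=a depends on [2:a]
#5=a depends on [4:a]
#6=c depends on [5:a]
#7=a depends on [6:c]
#8=b depends on [3:b]
#9=b depends on [8:b]
#10=a depends on [7:a]
sources: [0:a, 1:y]
N(rest) = Σ N(rest − s) over sources s of rest; N(one piece) = 1:
  size 1 → [9]=1  [10]=1
  size 2 → [7,10]=1  [8,9]=1  [9,10]=2
  size 3 → [3,8,9]=1  [6,7,10]=1  [7,9,10]=3  [8,9,10]=3
  size 4 → [1,3,8,9]=1  [3,8,9,10]=4  [5,6,7,10]=1  [6,7,9,10]=4  [7,8,9,10]=6
  size 5 → [1,3,8,9,10]=5  [3,7,8,9,10]=10  [4,5,6,7,10]=1  [5,6,7,9,10]=5  [6,7,8,9,10]=10
  size 6 → [1,3,7,8,9,10]=15  [2,4,5,6,7,10]=1  [3,6,7,8,9,10]=20  [4,5,6,7,9,10]=6  [5,6,7,8,9,10]=15
  size 7 → [0,2,4,5,6,7,10]=1  [1,3,6,7,8,9,10]=35  [2,4,5,6,7,9,10]=7  [3,5,6,7,8,9,10]=35  [4,5,6,7,8,9,10]=21
  size 8 → [0,2,4,5,6,7,9,10]=8  [1,3,5,6,7,8,9,10]=70  [2,4,5,6,7,8,9,10]=28  [3,4,5,6,7,8,9,10]=56
  size 9 → [0,2,4,5,6,7,8,9,10]=36  [1,3,4,5,6,7,8,9,10]=126  [2,3,4,5,6,7,8,9,10]=84
  first=0(a) contributes 210
  first=1(y) contributes 120
|[w]| = 330

330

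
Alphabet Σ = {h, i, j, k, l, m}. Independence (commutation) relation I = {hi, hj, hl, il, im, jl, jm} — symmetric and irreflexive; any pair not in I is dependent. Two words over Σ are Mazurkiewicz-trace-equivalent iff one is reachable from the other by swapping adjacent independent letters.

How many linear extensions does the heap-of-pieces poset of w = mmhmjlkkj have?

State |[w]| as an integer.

piece 0:m — minimal
piece 1:m rests on {0:m}
piece 2:h rests on {1:m}
piece 3:m rests on {2:h}
piece 4:j — minimal
piece 5:l rests on {3:m}
piece 6:k rests on {4:j, 5:l}
piece 7:k rests on {6:k}
piece 8:j rests on {7:k}
minimal pieces: {0:m, 4:j}
ways to finish when only these pieces remain (= sum over removing one remaining piece with nothing left below it):
  1 left: {8}→1
  2 left: {7,8}→1
  3 left: {6,7,8}→1
  4 left: {4,6,7,8}→1  {5,6,7,8}→1
  5 left: {3,5,6,7,8}→1  {4,5,6,7,8}→2
  6 left: {2,3,5,6,7,8}→1  {3,4,5,6,7,8}→3
  7 left: {1,2,3,5,6,7,8}→1  {2,3,4,5,6,7,8}→4
  placing 0:m first → 5 extensions
  placing 4:j first → 1 extensions
total linear extensions = 6

6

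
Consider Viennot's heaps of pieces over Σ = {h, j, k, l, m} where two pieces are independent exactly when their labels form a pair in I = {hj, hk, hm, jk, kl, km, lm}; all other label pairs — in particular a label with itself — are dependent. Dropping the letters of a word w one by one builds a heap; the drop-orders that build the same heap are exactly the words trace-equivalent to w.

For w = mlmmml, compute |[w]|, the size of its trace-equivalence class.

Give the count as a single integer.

15

drop 0:m onto floor
drop 1:l onto floor
drop 2:m onto {0:m}
drop 3:m onto {2:m}
drop 4:m onto {3:m}
drop 5:l onto {1:l}
ground layer = {0:m, 1:l}
drop-orders for the pieces not yet dropped (sum over which currently-grounded one goes next):
  1 to go: {4} 1  {5} 1
  2 to go: {1,5} 1  {3,4} 1  {4,5} 2
  3 to go: {1,4,5} 3  {2,3,4} 1  {3,4,5} 3
  4 to go: {0,2,3,4} 1  {1,3,4,5} 6  {2,3,4,5} 4
  if 0:m drops first: 10 orders
  if 1:l drops first: 5 orders
heap linearizations: 15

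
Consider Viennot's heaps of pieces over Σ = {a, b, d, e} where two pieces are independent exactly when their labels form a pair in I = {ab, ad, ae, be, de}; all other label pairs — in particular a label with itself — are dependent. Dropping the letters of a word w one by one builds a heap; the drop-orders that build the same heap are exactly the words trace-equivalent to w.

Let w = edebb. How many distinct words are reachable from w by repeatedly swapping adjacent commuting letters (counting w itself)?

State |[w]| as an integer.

10

0(e) covers ∅
1(d) covers ∅
2(e) covers 0:e
3(b) covers 1:d
4(b) covers 3:b
floor of heap: 0:e, 1:d
completions by unplaced set U, small U first (add the entries for U minus each lowest piece of U):
  |U|=1: {2}:1  {4}:1
  |U|=2: {0,2}:1  {2,4}:2  {3,4}:1
  |U|=3: {0,2,4}:3  {1,3,4}:1  {2,3,4}:3
  start at 0(e): 4
  start at 1(d): 6
sum over floor = 10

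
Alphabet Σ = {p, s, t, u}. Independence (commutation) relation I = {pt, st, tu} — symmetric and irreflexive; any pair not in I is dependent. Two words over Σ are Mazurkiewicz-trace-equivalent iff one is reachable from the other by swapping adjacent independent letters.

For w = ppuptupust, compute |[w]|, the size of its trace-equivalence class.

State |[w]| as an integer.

0(p) covers ∅
1(p) covers 0:p
2(u) covers 1:p
3(p) covers 2:u
4(t) covers ∅
5(u) covers 3:p
6(p) covers 5:u
7(u) covers 6:p
8(s) covers 7:u
9(t) covers 4:t
floor of heap: 0:p, 4:t
completions by unplaced set U, small U first (add the entries for U minus each lowest piece of U):
  |U|=1: {8}:1  {9}:1
  |U|=2: {4,9}:1  {7,8}:1  {8,9}:2
  |U|=3: {4,8,9}:3  {6,7,8}:1  {7,8,9}:3
  |U|=4: {4,7,8,9}:6  {5,6,7,8}:1  {6,7,8,9}:4
  |U|=5: {3,5,6,7,8}:1  {4,6,7,8,9}:10  {5,6,7,8,9}:5
  |U|=6: {2,3,5,6,7,8}:1  {3,5,6,7,8,9}:6  {4,5,6,7,8,9}:15
  |U|=7: {1,2,3,5,6,7,8}:1  {2,3,5,6,7,8,9}:7  {3,4,5,6,7,8,9}:21
  |U|=8: {0,1,2,3,5,6,7,8}:1  {1,2,3,5,6,7,8,9}:8  {2,3,4,5,6,7,8,9}:28
  start at 0(p): 36
  start at 4(t): 9
sum over floor = 45

45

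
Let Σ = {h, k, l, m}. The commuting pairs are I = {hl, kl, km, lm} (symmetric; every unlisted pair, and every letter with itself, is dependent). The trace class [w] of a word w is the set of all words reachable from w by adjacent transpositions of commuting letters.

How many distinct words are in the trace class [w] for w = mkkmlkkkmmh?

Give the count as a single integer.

drop 0:m onto floor
drop 1:k onto floor
drop 2:k onto {1:k}
drop 3:m onto {0:m}
drop 4:l onto floor
drop 5:k onto {2:k}
drop 6:k onto {5:k}
drop 7:k onto {6:k}
drop 8:m onto {3:m}
drop 9:m onto {8:m}
drop 10:h onto {7:k, 9:m}
ground layer = {0:m, 1:k, 4:l}
drop-orders for the pieces not yet dropped (sum over which currently-grounded one goes next):
  1 to go: {4} 1  {10} 1
  2 to go: {4,10} 2  {7,10} 1  {9,10} 1
  3 to go: {4,7,10} 3  {4,9,10} 3  {6,7,10} 1  {7,9,10} 2  {8,9,10} 1
  4 to go: {3,8,9,10} 1  {4,6,7,10} 4  {4,7,9,10} 8  {4,8,9,10} 4  {5,6,7,10} 1  {6,7,9,10} 3  {7,8,9,10} 3
  5 to go: {0,3,8,9,10} 1  {2,5,6,7,10} 1  {3,4,8,9,10} 5  {3,7,8,9,10} 4  {4,5,6,7,10} 5  {4,6,7,9,10} 15  {4,7,8,9,10} 15  {5,6,7,9,10} 4  {6,7,8,9,10} 6
  6 to go: {0,3,4,8,9,10} 6  {0,3,7,8,9,10} 5  {1,2,5,6,7,10} 1  {2,4,5,6,7,10} 6  {2,5,6,7,9,10} 5  {3,4,7,8,9,10} 24  {3,6,7,8,9,10} 10  {4,5,6,7,9,10} 24  {4,6,7,8,9,10} 36  {5,6,7,8,9,10} 10
  7 to go: {0,3,4,7,8,9,10} 35  {0,3,6,7,8,9,10} 15  {1,2,4,5,6,7,10} 7  {1,2,5,6,7,9,10} 6  {2,4,5,6,7,9,10} 35  {2,5,6,7,8,9,10} 15  {3,4,6,7,8,9,10} 70  {3,5,6,7,8,9,10} 20  {4,5,6,7,8,9,10} 70
  8 to go: {0,3,4,6,7,8,9,10} 120  {0,3,5,6,7,8,9,10} 35  {1,2,4,5,6,7,9,10} 48  {1,2,5,6,7,8,9,10} 21  {2,3,5,6,7,8,9,10} 35  {2,4,5,6,7,8,9,10} 120  {3,4,5,6,7,8,9,10} 160
  9 to go: {0,2,3,5,6,7,8,9,10} 70  {0,3,4,5,6,7,8,9,10} 315  {1,2,3,5,6,7,8,9,10} 56  {1,2,4,5,6,7,8,9,10} 189  {2,3,4,5,6,7,8,9,10} 315
  if 0:m drops first: 560 orders
  if 1:k drops first: 700 orders
  if 4:l drops first: 126 orders
heap linearizations: 1386

1386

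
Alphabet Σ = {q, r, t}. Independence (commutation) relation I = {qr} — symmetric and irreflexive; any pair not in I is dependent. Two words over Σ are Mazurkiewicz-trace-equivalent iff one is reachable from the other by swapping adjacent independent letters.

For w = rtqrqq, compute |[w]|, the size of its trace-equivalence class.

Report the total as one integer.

4

0(r) covers ∅
1(t) covers 0:r
2(q) covers 1:t
3(r) covers 1:t
4(q) covers 2:q
5(q) covers 4:q
floor of heap: 0:r
completions by unplaced set U, small U first (add the entries for U minus each lowest piece of U):
  |U|=1: {3}:1  {5}:1
  |U|=2: {3,5}:2  {4,5}:1
  |U|=3: {2,4,5}:1  {3,4,5}:3
  |U|=4: {2,3,4,5}:4
  start at 0(r): 4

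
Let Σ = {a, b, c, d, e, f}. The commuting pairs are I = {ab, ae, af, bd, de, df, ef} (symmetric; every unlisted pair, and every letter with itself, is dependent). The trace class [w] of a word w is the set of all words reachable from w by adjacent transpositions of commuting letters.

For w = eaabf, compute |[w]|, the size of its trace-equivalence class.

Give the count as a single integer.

10

piece 0:e — minimal
piece 1:a — minimal
piece 2:a rests on {1:a}
piece 3:b rests on {0:e}
piece 4:f rests on {3:b}
minimal pieces: {0:e, 1:a}
ways to finish when only these pieces remain (= sum over removing one remaining piece with nothing left below it):
  1 left: {2}→1  {4}→1
  2 left: {1,2}→1  {2,4}→2  {3,4}→1
  3 left: {0,3,4}→1  {1,2,4}→3  {2,3,4}→3
  placing 0:e first → 6 extensions
  placing 1:a first → 4 extensions
total linear extensions = 10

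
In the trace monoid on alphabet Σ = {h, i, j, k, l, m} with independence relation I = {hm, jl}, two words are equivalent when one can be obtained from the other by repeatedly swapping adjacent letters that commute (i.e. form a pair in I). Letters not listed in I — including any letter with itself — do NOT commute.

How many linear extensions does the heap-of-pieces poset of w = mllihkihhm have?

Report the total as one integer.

3

piece 0:m — minimal
piece 1:l rests on {0:m}
piece 2:l rests on {1:l}
piece 3:i rests on {2:l}
piece 4:h rests on {3:i}
piece 5:k rests on {4:h}
piece 6:i rests on {5:k}
piece 7:h rests on {6:i}
piece 8:h rests on {7:h}
piece 9:m rests on {6:i}
minimal pieces: {0:m}
ways to finish when only these pieces remain (= sum over removing one remaining piece with nothing left below it):
  1 left: {8}→1  {9}→1
  2 left: {7,8}→1  {8,9}→2
  3 left: {7,8,9}→3
  4 left: {6,7,8,9}→3
  5 left: {5,6,7,8,9}→3
  6 left: {4,5,6,7,8,9}→3
  7 left: {3,4,5,6,7,8,9}→3
  8 left: {2,3,4,5,6,7,8,9}→3
  placing 0:m first → 3 extensions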